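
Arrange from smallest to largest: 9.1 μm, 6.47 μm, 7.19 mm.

6.47 μm < 9.1 μm < 7.19 mm

9.1 μm = 0.0000091 m
6.47 μm = 0.00000647 m
7.19 mm = 0.00719 m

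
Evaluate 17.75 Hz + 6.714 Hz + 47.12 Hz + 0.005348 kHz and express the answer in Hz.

In Hz:
  17.75 Hz → 17.75
  6.714 Hz → 6.714
  47.12 Hz → 47.12
  0.005348 kHz = 0.005348 × 10³ Hz = 5.348
Sum: 17.75 + 6.714 + 47.12 + 5.348 = 76.932

76.932 Hz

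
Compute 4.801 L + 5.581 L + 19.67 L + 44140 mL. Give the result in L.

74.192 L

In L:
  4.801 L → 4.801
  5.581 L → 5.581
  19.67 L → 19.67
  44140 mL = 44140e-3 L = 44.14
Sum: 4.801 + 5.581 + 19.67 + 44.14 = 74.192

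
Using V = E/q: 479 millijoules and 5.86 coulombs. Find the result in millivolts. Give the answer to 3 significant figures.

(479e-3) / (5.86) = 81.741e-3 V

81.7 millivolts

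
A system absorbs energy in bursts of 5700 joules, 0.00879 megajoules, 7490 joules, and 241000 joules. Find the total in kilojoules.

262.98 kilojoules

In kilojoules:
  5700 joules = 5700e-3 kilojoules = 5.7
  0.00879 megajoules = 0.00879e3 kilojoules = 8.79
  7490 joules = 7490e-3 kilojoules = 7.49
  241000 joules = 241000e-3 kilojoules = 241
Sum: 5.7 + 8.79 + 7.49 + 241 = 262.98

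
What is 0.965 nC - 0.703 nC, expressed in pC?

262 pC

In pC:
  0.965 nC = 0.965 × 10^3 pC = 965
  0.703 nC = 0.703 × 10^3 pC = 703
Difference: 965 - 703 = 262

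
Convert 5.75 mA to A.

milli = 10^-3, (no prefix) = 10^0; factor is 10^-3.
5.75 × 10^-3 = 0.00575

0.00575 A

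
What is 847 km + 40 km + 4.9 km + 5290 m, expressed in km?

In km:
  847 km → 847
  40 km → 40
  4.9 km → 4.9
  5290 m = 5290e-3 km = 5.29
Sum: 847 + 40 + 4.9 + 5.29 = 897.19

897.19 km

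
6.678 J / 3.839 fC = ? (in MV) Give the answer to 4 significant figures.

1740000000 MV

(6.678) / (3.839 × 10⁻¹⁵) = 1.73952 × 10¹⁵ V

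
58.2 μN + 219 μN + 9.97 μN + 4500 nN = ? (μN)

291.67 μN

In μN:
  58.2 μN → 58.2
  219 μN → 219
  9.97 μN → 9.97
  4500 nN = 4500 × 10^-3 μN = 4.5
Sum: 58.2 + 219 + 9.97 + 4.5 = 291.67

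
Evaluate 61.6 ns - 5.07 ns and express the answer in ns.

56.53 ns

In ns:
  61.6 ns → 61.6
  5.07 ns → 5.07
Difference: 61.6 - 5.07 = 56.53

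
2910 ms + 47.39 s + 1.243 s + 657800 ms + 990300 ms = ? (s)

In s:
  2910 ms = 2910 × 10⁻³ s = 2.91
  47.39 s → 47.39
  1.243 s → 1.243
  657800 ms = 657800 × 10⁻³ s = 657.8
  990300 ms = 990300 × 10⁻³ s = 990.3
Sum: 2.91 + 47.39 + 1.243 + 657.8 + 990.3 = 1699.643

1699.643 s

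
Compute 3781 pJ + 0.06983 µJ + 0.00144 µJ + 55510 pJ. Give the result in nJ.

130.561 nJ

In nJ:
  3781 pJ = 3781e-3 nJ = 3.781
  0.06983 µJ = 0.06983e3 nJ = 69.83
  0.00144 µJ = 0.00144e3 nJ = 1.44
  55510 pJ = 55510e-3 nJ = 55.51
Sum: 3.781 + 69.83 + 1.44 + 55.51 = 130.561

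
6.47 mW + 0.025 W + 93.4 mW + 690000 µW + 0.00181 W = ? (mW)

816.68 mW

In mW:
  6.47 mW → 6.47
  0.025 W = 0.025 × 10³ mW = 25
  93.4 mW → 93.4
  690000 µW = 690000 × 10⁻³ mW = 690
  0.00181 W = 0.00181 × 10³ mW = 1.81
Sum: 6.47 + 25 + 93.4 + 690 + 1.81 = 816.68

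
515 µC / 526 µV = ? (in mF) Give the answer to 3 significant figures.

(515e-6) / (526e-6) = 0.97909 F

979 mF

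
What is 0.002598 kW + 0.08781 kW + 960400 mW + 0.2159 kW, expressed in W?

1266.708 W

In W:
  0.002598 kW = 0.002598e3 W = 2.598
  0.08781 kW = 0.08781e3 W = 87.81
  960400 mW = 960400e-3 W = 960.4
  0.2159 kW = 0.2159e3 W = 215.9
Sum: 2.598 + 87.81 + 960.4 + 215.9 = 1266.708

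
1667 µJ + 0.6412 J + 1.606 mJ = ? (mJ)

In mJ:
  1667 µJ = 1667 × 10^-3 mJ = 1.667
  0.6412 J = 0.6412 × 10^3 mJ = 641.2
  1.606 mJ → 1.606
Sum: 1.667 + 641.2 + 1.606 = 644.473

644.473 mJ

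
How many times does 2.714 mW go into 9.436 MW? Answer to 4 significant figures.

(9.436e6) / (2.714e-3) = 3.4768e9

3477000000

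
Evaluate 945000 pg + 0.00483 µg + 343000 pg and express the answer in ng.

1292.83 ng

In ng:
  945000 pg = 945000 × 10⁻³ ng = 945
  0.00483 µg = 0.00483 × 10³ ng = 4.83
  343000 pg = 343000 × 10⁻³ ng = 343
Sum: 945 + 4.83 + 343 = 1292.83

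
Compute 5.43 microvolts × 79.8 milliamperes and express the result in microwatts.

0.433314 microwatts

5.43 × 10⁻⁶ × 79.8 × 10⁻³ = 433.314 × 10⁻⁹ W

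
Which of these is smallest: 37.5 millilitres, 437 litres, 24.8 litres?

37.5 millilitres

37.5 millilitres = 0.0375 litres
437 litres = 437 litres
24.8 litres = 24.8 litres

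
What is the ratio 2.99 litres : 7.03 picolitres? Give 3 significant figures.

425000000000

(2.99) / (7.03 × 10^-12) = 0.4253 × 10^12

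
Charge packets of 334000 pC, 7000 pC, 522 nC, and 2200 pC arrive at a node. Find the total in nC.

865.2 nC

In nC:
  334000 pC = 334000 × 10⁻³ nC = 334
  7000 pC = 7000 × 10⁻³ nC = 7
  522 nC → 522
  2200 pC = 2200 × 10⁻³ nC = 2.2
Sum: 334 + 7 + 522 + 2.2 = 865.2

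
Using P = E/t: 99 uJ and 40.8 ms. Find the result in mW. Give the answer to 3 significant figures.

(99 × 10⁻⁶) / (40.8 × 10⁻³) = 2.4265 × 10⁻³ W

2.43 mW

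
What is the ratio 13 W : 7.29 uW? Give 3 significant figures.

1780000

(13) / (7.29e-6) = 1.783e6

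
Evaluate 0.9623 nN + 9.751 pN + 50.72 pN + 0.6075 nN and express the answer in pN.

1630.271 pN

In pN:
  0.9623 nN = 0.9623e3 pN = 962.3
  9.751 pN → 9.751
  50.72 pN → 50.72
  0.6075 nN = 0.6075e3 pN = 607.5
Sum: 962.3 + 9.751 + 50.72 + 607.5 = 1630.271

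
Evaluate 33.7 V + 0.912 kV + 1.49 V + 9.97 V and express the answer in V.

In V:
  33.7 V → 33.7
  0.912 kV = 0.912e3 V = 912
  1.49 V → 1.49
  9.97 V → 9.97
Sum: 33.7 + 912 + 1.49 + 9.97 = 957.16

957.16 V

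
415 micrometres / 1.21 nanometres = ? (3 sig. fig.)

(415 × 10⁻⁶) / (1.21 × 10⁻⁹) = 343 × 10³

343000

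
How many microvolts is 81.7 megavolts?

81700000000000 microvolts

mega = 10^6, micro = 10^-6; factor is 10^12.
81.7 × 10^12 = 81700000000000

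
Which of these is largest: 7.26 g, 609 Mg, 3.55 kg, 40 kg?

609 Mg

7.26 g = 7.26 g
609 Mg = 609000000 g
3.55 kg = 3550 g
40 kg = 40000 g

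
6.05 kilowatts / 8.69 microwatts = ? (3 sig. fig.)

(6.05e3) / (8.69e-6) = 0.6962e9

696000000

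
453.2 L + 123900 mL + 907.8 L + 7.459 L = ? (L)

In L:
  453.2 L → 453.2
  123900 mL = 123900 × 10⁻³ L = 123.9
  907.8 L → 907.8
  7.459 L → 7.459
Sum: 453.2 + 123.9 + 907.8 + 7.459 = 1492.359

1492.359 L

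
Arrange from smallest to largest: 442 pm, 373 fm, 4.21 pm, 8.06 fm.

8.06 fm < 373 fm < 4.21 pm < 442 pm

442 pm = 0.000000000442 m
373 fm = 0.000000000000373 m
4.21 pm = 0.00000000000421 m
8.06 fm = 0.00000000000000806 m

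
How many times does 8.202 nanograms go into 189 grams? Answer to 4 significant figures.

(189) / (8.202e-9) = 23.043e9

23040000000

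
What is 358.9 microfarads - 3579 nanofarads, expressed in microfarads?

In microfarads:
  358.9 microfarads → 358.9
  3579 nanofarads = 3579 × 10⁻³ microfarads = 3.579
Difference: 358.9 - 3.579 = 355.321

355.321 microfarads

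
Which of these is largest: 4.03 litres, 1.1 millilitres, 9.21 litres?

4.03 litres = 4.03 litres
1.1 millilitres = 0.0011 litres
9.21 litres = 9.21 litres

9.21 litres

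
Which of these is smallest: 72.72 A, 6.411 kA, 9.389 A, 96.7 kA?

72.72 A = 72.72 A
6.411 kA = 6411 A
9.389 A = 9.389 A
96.7 kA = 96700 A

9.389 A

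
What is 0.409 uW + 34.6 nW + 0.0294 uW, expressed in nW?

473 nW

In nW:
  0.409 uW = 0.409e3 nW = 409
  34.6 nW → 34.6
  0.0294 uW = 0.0294e3 nW = 29.4
Sum: 409 + 34.6 + 29.4 = 473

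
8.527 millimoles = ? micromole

milli = 1e-3, micro = 1e-6; factor is 1e3.
8.527 × 1e3 = 8527

8527 micromoles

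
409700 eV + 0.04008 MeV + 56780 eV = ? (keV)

506.56 keV

In keV:
  409700 eV = 409700e-3 keV = 409.7
  0.04008 MeV = 0.04008e3 keV = 40.08
  56780 eV = 56780e-3 keV = 56.78
Sum: 409.7 + 40.08 + 56.78 = 506.56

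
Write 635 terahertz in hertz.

tera = 1e12, (no prefix) = 1e0; factor is 1e12.
635 × 1e12 = 635000000000000

635000000000000 hertz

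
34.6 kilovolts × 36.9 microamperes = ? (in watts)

1.27674 watts

34.6 × 10³ × 36.9 × 10⁻⁶ = 1276.74 × 10⁻³ W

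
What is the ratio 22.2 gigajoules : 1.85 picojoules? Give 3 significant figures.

(22.2 × 10^9) / (1.85 × 10^-12) = 12 × 10^21

12000000000000000000000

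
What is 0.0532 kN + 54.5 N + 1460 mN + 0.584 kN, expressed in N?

693.16 N

In N:
  0.0532 kN = 0.0532 × 10³ N = 53.2
  54.5 N → 54.5
  1460 mN = 1460 × 10⁻³ N = 1.46
  0.584 kN = 0.584 × 10³ N = 584
Sum: 53.2 + 54.5 + 1.46 + 584 = 693.16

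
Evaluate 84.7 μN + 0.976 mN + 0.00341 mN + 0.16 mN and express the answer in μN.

1224.11 μN

In μN:
  84.7 μN → 84.7
  0.976 mN = 0.976 × 10³ μN = 976
  0.00341 mN = 0.00341 × 10³ μN = 3.41
  0.16 mN = 0.16 × 10³ μN = 160
Sum: 84.7 + 976 + 3.41 + 160 = 1224.11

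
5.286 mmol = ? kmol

milli = 10⁻³, kilo = 10³; factor is 10⁻⁶.
5.286 × 10⁻⁶ = 0.000005286

0.000005286 kmol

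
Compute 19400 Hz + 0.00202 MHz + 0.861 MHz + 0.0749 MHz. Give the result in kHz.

In kHz:
  19400 Hz = 19400 × 10^-3 kHz = 19.4
  0.00202 MHz = 0.00202 × 10^3 kHz = 2.02
  0.861 MHz = 0.861 × 10^3 kHz = 861
  0.0749 MHz = 0.0749 × 10^3 kHz = 74.9
Sum: 19.4 + 2.02 + 861 + 74.9 = 957.32

957.32 kHz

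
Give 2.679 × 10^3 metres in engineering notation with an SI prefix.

= 2.679 × 10^3 metres; 10^3 is kilo.

2.679 kilometres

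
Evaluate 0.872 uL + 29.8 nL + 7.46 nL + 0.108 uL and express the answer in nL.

1017.26 nL

In nL:
  0.872 uL = 0.872 × 10³ nL = 872
  29.8 nL → 29.8
  7.46 nL → 7.46
  0.108 uL = 0.108 × 10³ nL = 108
Sum: 872 + 29.8 + 7.46 + 108 = 1017.26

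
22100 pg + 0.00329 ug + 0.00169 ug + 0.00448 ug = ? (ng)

31.56 ng

In ng:
  22100 pg = 22100 × 10⁻³ ng = 22.1
  0.00329 ug = 0.00329 × 10³ ng = 3.29
  0.00169 ug = 0.00169 × 10³ ng = 1.69
  0.00448 ug = 0.00448 × 10³ ng = 4.48
Sum: 22.1 + 3.29 + 1.69 + 4.48 = 31.56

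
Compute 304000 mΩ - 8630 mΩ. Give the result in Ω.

295.37 Ω

In Ω:
  304000 mΩ = 304000 × 10⁻³ Ω = 304
  8630 mΩ = 8630 × 10⁻³ Ω = 8.63
Difference: 304 - 8.63 = 295.37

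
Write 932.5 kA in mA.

932500000 mA

kilo = 10^3, milli = 10^-3; factor is 10^6.
932.5 × 10^6 = 932500000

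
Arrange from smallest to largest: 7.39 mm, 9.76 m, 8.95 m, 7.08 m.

7.39 mm < 7.08 m < 8.95 m < 9.76 m

7.39 mm = 0.00739 m
9.76 m = 9.76 m
8.95 m = 8.95 m
7.08 m = 7.08 m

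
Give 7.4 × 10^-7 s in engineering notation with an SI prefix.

= 740 × 10^-9 s; 10^-9 is nano.

740 ns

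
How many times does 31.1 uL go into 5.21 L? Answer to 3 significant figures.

168000

(5.21) / (31.1 × 10⁻⁶) = 0.1675 × 10⁶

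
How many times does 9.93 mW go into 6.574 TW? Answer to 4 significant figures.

662000000000000

(6.574 × 10¹²) / (9.93 × 10⁻³) = 0.66203 × 10¹⁵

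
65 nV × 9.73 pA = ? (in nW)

0.00000000063245 nW

65 × 10^-9 × 9.73 × 10^-12 = 632.45 × 10^-21 W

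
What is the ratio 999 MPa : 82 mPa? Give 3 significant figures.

(999 × 10⁶) / (82 × 10⁻³) = 12.18 × 10⁹

12200000000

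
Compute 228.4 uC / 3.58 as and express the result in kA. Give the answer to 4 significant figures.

63800000000 kA

(228.4 × 10⁻⁶) / (3.58 × 10⁻¹⁸) = 63.7989 × 10¹² A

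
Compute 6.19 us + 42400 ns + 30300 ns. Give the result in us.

In us:
  6.19 us → 6.19
  42400 ns = 42400 × 10^-3 us = 42.4
  30300 ns = 30300 × 10^-3 us = 30.3
Sum: 6.19 + 42.4 + 30.3 = 78.89

78.89 us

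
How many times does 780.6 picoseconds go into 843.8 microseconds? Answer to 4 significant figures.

(843.8 × 10^-6) / (780.6 × 10^-12) = 1.081 × 10^6

1081000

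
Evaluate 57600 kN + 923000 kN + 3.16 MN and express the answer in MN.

In MN:
  57600 kN = 57600e-3 MN = 57.6
  923000 kN = 923000e-3 MN = 923
  3.16 MN → 3.16
Sum: 57.6 + 923 + 3.16 = 983.76

983.76 MN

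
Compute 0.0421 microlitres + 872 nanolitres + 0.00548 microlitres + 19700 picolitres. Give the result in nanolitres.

939.28 nanolitres

In nanolitres:
  0.0421 microlitres = 0.0421 × 10³ nanolitres = 42.1
  872 nanolitres → 872
  0.00548 microlitres = 0.00548 × 10³ nanolitres = 5.48
  19700 picolitres = 19700 × 10⁻³ nanolitres = 19.7
Sum: 42.1 + 872 + 5.48 + 19.7 = 939.28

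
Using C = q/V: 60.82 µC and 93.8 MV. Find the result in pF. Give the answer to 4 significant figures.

0.6484 pF

(60.82 × 10^-6) / (93.8 × 10^6) = 0.648401 × 10^-12 F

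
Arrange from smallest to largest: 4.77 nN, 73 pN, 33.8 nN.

4.77 nN = 0.00000000477 N
73 pN = 0.000000000073 N
33.8 nN = 0.0000000338 N

73 pN < 4.77 nN < 33.8 nN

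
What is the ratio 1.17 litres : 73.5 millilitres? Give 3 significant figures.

(1.17) / (73.5 × 10^-3) = 0.01592 × 10^3

15.9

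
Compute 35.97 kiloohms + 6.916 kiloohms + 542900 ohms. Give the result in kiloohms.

585.786 kiloohms

In kiloohms:
  35.97 kiloohms → 35.97
  6.916 kiloohms → 6.916
  542900 ohms = 542900e-3 kiloohms = 542.9
Sum: 35.97 + 6.916 + 542.9 = 585.786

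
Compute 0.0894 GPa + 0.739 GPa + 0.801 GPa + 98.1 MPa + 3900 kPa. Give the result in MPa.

In MPa:
  0.0894 GPa = 0.0894e3 MPa = 89.4
  0.739 GPa = 0.739e3 MPa = 739
  0.801 GPa = 0.801e3 MPa = 801
  98.1 MPa → 98.1
  3900 kPa = 3900e-3 MPa = 3.9
Sum: 89.4 + 739 + 801 + 98.1 + 3.9 = 1731.4

1731.4 MPa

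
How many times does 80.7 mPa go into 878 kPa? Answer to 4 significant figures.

(878e3) / (80.7e-3) = 10.88e6

10880000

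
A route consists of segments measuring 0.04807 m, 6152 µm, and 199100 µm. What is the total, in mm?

253.322 mm

In mm:
  0.04807 m = 0.04807 × 10^3 mm = 48.07
  6152 µm = 6152 × 10^-3 mm = 6.152
  199100 µm = 199100 × 10^-3 mm = 199.1
Sum: 48.07 + 6.152 + 199.1 = 253.322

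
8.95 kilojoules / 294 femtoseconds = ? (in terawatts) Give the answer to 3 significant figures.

30400 terawatts

(8.95 × 10³) / (294 × 10⁻¹⁵) = 0.030442 × 10¹⁸ W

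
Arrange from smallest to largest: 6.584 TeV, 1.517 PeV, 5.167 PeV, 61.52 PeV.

6.584 TeV < 1.517 PeV < 5.167 PeV < 61.52 PeV

6.584 TeV = 6584000000000 eV
1.517 PeV = 1517000000000000 eV
5.167 PeV = 5167000000000000 eV
61.52 PeV = 61520000000000000 eV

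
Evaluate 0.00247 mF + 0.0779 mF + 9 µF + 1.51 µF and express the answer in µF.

In µF:
  0.00247 mF = 0.00247e3 µF = 2.47
  0.0779 mF = 0.0779e3 µF = 77.9
  9 µF → 9
  1.51 µF → 1.51
Sum: 2.47 + 77.9 + 9 + 1.51 = 90.88

90.88 µF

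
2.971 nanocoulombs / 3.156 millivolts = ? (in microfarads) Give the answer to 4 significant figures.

0.9414 microfarads

(2.971e-9) / (3.156e-3) = 0.941381e-6 F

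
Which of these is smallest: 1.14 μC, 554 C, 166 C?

1.14 μC

1.14 μC = 0.00000114 C
554 C = 554 C
166 C = 166 C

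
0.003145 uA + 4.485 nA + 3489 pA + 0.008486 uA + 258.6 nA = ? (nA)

In nA:
  0.003145 uA = 0.003145 × 10^3 nA = 3.145
  4.485 nA → 4.485
  3489 pA = 3489 × 10^-3 nA = 3.489
  0.008486 uA = 0.008486 × 10^3 nA = 8.486
  258.6 nA → 258.6
Sum: 3.145 + 4.485 + 3.489 + 8.486 + 258.6 = 278.205

278.205 nA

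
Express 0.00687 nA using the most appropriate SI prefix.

6.87 pA

= 6.87e-12 A; 1e-12 is pico.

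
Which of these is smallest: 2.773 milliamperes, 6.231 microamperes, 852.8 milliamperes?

6.231 microamperes

2.773 milliamperes = 0.002773 amperes
6.231 microamperes = 0.000006231 amperes
852.8 milliamperes = 0.8528 amperes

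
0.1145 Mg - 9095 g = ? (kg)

In kg:
  0.1145 Mg = 0.1145e3 kg = 114.5
  9095 g = 9095e-3 kg = 9.095
Difference: 114.5 - 9.095 = 105.405

105.405 kg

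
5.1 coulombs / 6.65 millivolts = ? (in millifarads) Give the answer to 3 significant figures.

767000 millifarads

(5.1) / (6.65 × 10⁻³) = 0.76692 × 10³ F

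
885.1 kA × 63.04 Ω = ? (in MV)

885.1 × 10^3 × 63.04 = 55796.704 × 10^3 V

55.796704 MV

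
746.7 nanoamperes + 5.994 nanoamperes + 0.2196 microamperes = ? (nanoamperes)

972.294 nanoamperes

In nanoamperes:
  746.7 nanoamperes → 746.7
  5.994 nanoamperes → 5.994
  0.2196 microamperes = 0.2196 × 10^3 nanoamperes = 219.6
Sum: 746.7 + 5.994 + 219.6 = 972.294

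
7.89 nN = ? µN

nano = 10⁻⁹, micro = 10⁻⁶; factor is 10⁻³.
7.89 × 10⁻³ = 0.00789

0.00789 µN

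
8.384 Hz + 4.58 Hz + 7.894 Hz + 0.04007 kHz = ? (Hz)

In Hz:
  8.384 Hz → 8.384
  4.58 Hz → 4.58
  7.894 Hz → 7.894
  0.04007 kHz = 0.04007e3 Hz = 40.07
Sum: 8.384 + 4.58 + 7.894 + 40.07 = 60.928

60.928 Hz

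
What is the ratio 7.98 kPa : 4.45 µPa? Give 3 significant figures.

1790000000

(7.98 × 10^3) / (4.45 × 10^-6) = 1.793 × 10^9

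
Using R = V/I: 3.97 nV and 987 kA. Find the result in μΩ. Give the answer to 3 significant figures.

(3.97e-9) / (987e3) = 0.0040223e-12 Ω

0.00000000402 μΩ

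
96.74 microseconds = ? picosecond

micro = 10⁻⁶, pico = 10⁻¹²; factor is 10⁶.
96.74 × 10⁶ = 96740000

96740000 picoseconds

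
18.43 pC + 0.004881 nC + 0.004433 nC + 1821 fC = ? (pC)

29.565 pC

In pC:
  18.43 pC → 18.43
  0.004881 nC = 0.004881 × 10³ pC = 4.881
  0.004433 nC = 0.004433 × 10³ pC = 4.433
  1821 fC = 1821 × 10⁻³ pC = 1.821
Sum: 18.43 + 4.881 + 4.433 + 1.821 = 29.565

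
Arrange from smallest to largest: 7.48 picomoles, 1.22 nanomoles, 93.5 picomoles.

7.48 picomoles = 0.00000000000748 moles
1.22 nanomoles = 0.00000000122 moles
93.5 picomoles = 0.0000000000935 moles

7.48 picomoles < 93.5 picomoles < 1.22 nanomoles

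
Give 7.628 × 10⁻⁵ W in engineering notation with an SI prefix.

76.28 µW

= 76.28 × 10⁻⁶ W; 10⁻⁶ is micro.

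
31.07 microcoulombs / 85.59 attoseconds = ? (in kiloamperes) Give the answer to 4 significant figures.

363000000 kiloamperes

(31.07 × 10^-6) / (85.59 × 10^-18) = 0.36301 × 10^12 A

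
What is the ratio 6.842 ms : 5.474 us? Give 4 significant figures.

(6.842e-3) / (5.474e-6) = 1.2499e3

1250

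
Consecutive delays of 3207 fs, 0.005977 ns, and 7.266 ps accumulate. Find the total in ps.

16.45 ps

In ps:
  3207 fs = 3207 × 10⁻³ ps = 3.207
  0.005977 ns = 0.005977 × 10³ ps = 5.977
  7.266 ps → 7.266
Sum: 3.207 + 5.977 + 7.266 = 16.45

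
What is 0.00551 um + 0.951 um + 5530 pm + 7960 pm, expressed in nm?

In nm:
  0.00551 um = 0.00551 × 10^3 nm = 5.51
  0.951 um = 0.951 × 10^3 nm = 951
  5530 pm = 5530 × 10^-3 nm = 5.53
  7960 pm = 7960 × 10^-3 nm = 7.96
Sum: 5.51 + 951 + 5.53 + 7.96 = 970

970 nm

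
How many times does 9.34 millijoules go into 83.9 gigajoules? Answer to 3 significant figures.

(83.9 × 10⁹) / (9.34 × 10⁻³) = 8.983 × 10¹²

8980000000000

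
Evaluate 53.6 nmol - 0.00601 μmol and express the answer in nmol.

47.59 nmol

In nmol:
  53.6 nmol → 53.6
  0.00601 μmol = 0.00601 × 10³ nmol = 6.01
Difference: 53.6 - 6.01 = 47.59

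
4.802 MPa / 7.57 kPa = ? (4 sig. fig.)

634.3

(4.802 × 10^6) / (7.57 × 10^3) = 0.63435 × 10^3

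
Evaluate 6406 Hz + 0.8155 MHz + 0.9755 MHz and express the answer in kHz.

In kHz:
  6406 Hz = 6406e-3 kHz = 6.406
  0.8155 MHz = 0.8155e3 kHz = 815.5
  0.9755 MHz = 0.9755e3 kHz = 975.5
Sum: 6.406 + 815.5 + 975.5 = 1797.406

1797.406 kHz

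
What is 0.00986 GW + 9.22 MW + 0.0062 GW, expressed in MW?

25.28 MW

In MW:
  0.00986 GW = 0.00986 × 10³ MW = 9.86
  9.22 MW → 9.22
  0.0062 GW = 0.0062 × 10³ MW = 6.2
Sum: 9.86 + 9.22 + 6.2 = 25.28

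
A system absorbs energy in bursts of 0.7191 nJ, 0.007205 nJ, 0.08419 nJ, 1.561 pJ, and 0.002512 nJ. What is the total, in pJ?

In pJ:
  0.7191 nJ = 0.7191e3 pJ = 719.1
  0.007205 nJ = 0.007205e3 pJ = 7.205
  0.08419 nJ = 0.08419e3 pJ = 84.19
  1.561 pJ → 1.561
  0.002512 nJ = 0.002512e3 pJ = 2.512
Sum: 719.1 + 7.205 + 84.19 + 1.561 + 2.512 = 814.568

814.568 pJ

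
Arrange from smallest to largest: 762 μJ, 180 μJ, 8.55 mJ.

180 μJ < 762 μJ < 8.55 mJ

762 μJ = 0.000762 J
180 μJ = 0.00018 J
8.55 mJ = 0.00855 J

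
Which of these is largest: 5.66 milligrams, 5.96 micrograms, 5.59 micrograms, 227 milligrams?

5.66 milligrams = 0.00566 grams
5.96 micrograms = 0.00000596 grams
5.59 micrograms = 0.00000559 grams
227 milligrams = 0.227 grams

227 milligrams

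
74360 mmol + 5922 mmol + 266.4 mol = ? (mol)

In mol:
  74360 mmol = 74360 × 10⁻³ mol = 74.36
  5922 mmol = 5922 × 10⁻³ mol = 5.922
  266.4 mol → 266.4
Sum: 74.36 + 5.922 + 266.4 = 346.682

346.682 mol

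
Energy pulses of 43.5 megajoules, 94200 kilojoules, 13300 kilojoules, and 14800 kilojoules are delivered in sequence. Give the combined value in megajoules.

In megajoules:
  43.5 megajoules → 43.5
  94200 kilojoules = 94200e-3 megajoules = 94.2
  13300 kilojoules = 13300e-3 megajoules = 13.3
  14800 kilojoules = 14800e-3 megajoules = 14.8
Sum: 43.5 + 94.2 + 13.3 + 14.8 = 165.8

165.8 megajoules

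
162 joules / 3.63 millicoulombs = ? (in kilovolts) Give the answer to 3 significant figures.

44.6 kilovolts

(162) / (3.63e-3) = 44.628e3 V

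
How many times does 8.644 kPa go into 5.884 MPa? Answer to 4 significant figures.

680.7

(5.884 × 10⁶) / (8.644 × 10³) = 0.6807 × 10³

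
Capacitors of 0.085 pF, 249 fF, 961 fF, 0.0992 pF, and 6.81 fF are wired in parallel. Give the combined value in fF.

1401.01 fF

In fF:
  0.085 pF = 0.085 × 10³ fF = 85
  249 fF → 249
  961 fF → 961
  0.0992 pF = 0.0992 × 10³ fF = 99.2
  6.81 fF → 6.81
Sum: 85 + 249 + 961 + 99.2 + 6.81 = 1401.01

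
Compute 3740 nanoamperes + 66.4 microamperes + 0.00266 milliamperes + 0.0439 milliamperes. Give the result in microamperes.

In microamperes:
  3740 nanoamperes = 3740 × 10^-3 microamperes = 3.74
  66.4 microamperes → 66.4
  0.00266 milliamperes = 0.00266 × 10^3 microamperes = 2.66
  0.0439 milliamperes = 0.0439 × 10^3 microamperes = 43.9
Sum: 3.74 + 66.4 + 2.66 + 43.9 = 116.7

116.7 microamperes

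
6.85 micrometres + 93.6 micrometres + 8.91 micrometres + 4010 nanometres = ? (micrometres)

In micrometres:
  6.85 micrometres → 6.85
  93.6 micrometres → 93.6
  8.91 micrometres → 8.91
  4010 nanometres = 4010 × 10⁻³ micrometres = 4.01
Sum: 6.85 + 93.6 + 8.91 + 4.01 = 113.37

113.37 micrometres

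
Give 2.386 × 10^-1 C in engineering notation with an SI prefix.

= 238.6 × 10^-3 C; 10^-3 is milli.

238.6 mC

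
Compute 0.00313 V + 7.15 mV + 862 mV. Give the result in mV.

872.28 mV

In mV:
  0.00313 V = 0.00313e3 mV = 3.13
  7.15 mV → 7.15
  862 mV → 862
Sum: 3.13 + 7.15 + 862 = 872.28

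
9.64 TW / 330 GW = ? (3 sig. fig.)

(9.64 × 10¹²) / (330 × 10⁹) = 0.02921 × 10³

29.2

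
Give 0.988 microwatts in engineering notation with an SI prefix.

= 988 × 10^-9 watts; 10^-9 is nano.

988 nanowatts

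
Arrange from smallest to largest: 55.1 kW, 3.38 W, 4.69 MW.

3.38 W < 55.1 kW < 4.69 MW

55.1 kW = 55100 W
3.38 W = 3.38 W
4.69 MW = 4690000 W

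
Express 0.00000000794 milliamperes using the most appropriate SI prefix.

7.94 picoamperes

= 7.94 × 10⁻¹² amperes; 10⁻¹² is pico.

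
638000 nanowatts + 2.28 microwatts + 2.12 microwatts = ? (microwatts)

In microwatts:
  638000 nanowatts = 638000 × 10^-3 microwatts = 638
  2.28 microwatts → 2.28
  2.12 microwatts → 2.12
Sum: 638 + 2.28 + 2.12 = 642.4

642.4 microwatts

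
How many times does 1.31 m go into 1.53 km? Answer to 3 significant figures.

(1.53 × 10^3) / (1.31) = 1.168 × 10^3

1170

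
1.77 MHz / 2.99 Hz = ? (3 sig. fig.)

(1.77 × 10⁶) / (2.99) = 0.592 × 10⁶

592000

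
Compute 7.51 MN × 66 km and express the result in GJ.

495.66 GJ

7.51 × 10⁶ × 66 × 10³ = 495.66 × 10⁹ J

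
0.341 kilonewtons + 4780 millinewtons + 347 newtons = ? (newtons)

In newtons:
  0.341 kilonewtons = 0.341e3 newtons = 341
  4780 millinewtons = 4780e-3 newtons = 4.78
  347 newtons → 347
Sum: 341 + 4.78 + 347 = 692.78

692.78 newtons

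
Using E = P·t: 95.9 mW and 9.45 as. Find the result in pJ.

95.9 × 10^-3 × 9.45 × 10^-18 = 906.255 × 10^-21 J

0.000000906255 pJ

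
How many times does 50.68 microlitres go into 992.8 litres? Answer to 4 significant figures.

19590000

(992.8) / (50.68 × 10⁻⁶) = 19.59 × 10⁶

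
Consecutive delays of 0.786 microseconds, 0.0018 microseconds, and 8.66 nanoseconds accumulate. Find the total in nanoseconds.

In nanoseconds:
  0.786 microseconds = 0.786e3 nanoseconds = 786
  0.0018 microseconds = 0.0018e3 nanoseconds = 1.8
  8.66 nanoseconds → 8.66
Sum: 786 + 1.8 + 8.66 = 796.46

796.46 nanoseconds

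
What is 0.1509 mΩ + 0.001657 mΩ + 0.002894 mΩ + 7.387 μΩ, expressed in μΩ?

162.838 μΩ

In μΩ:
  0.1509 mΩ = 0.1509e3 μΩ = 150.9
  0.001657 mΩ = 0.001657e3 μΩ = 1.657
  0.002894 mΩ = 0.002894e3 μΩ = 2.894
  7.387 μΩ → 7.387
Sum: 150.9 + 1.657 + 2.894 + 7.387 = 162.838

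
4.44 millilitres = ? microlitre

4440 microlitres

milli = 10⁻³, micro = 10⁻⁶; factor is 10³.
4.44 × 10³ = 4440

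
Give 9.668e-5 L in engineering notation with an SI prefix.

96.68 µL

= 96.68e-6 L; 1e-6 is micro.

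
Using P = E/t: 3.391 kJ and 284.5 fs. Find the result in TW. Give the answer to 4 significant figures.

(3.391e3) / (284.5e-15) = 0.0119192e18 W

11920 TW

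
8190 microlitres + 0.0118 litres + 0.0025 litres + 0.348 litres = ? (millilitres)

In millilitres:
  8190 microlitres = 8190 × 10⁻³ millilitres = 8.19
  0.0118 litres = 0.0118 × 10³ millilitres = 11.8
  0.0025 litres = 0.0025 × 10³ millilitres = 2.5
  0.348 litres = 0.348 × 10³ millilitres = 348
Sum: 8.19 + 11.8 + 2.5 + 348 = 370.49

370.49 millilitres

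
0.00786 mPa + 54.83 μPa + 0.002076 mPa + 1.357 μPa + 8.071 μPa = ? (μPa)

In μPa:
  0.00786 mPa = 0.00786e3 μPa = 7.86
  54.83 μPa → 54.83
  0.002076 mPa = 0.002076e3 μPa = 2.076
  1.357 μPa → 1.357
  8.071 μPa → 8.071
Sum: 7.86 + 54.83 + 2.076 + 1.357 + 8.071 = 74.194

74.194 μPa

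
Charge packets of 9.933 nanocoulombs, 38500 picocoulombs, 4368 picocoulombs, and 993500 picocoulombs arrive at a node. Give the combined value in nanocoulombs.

In nanocoulombs:
  9.933 nanocoulombs → 9.933
  38500 picocoulombs = 38500 × 10^-3 nanocoulombs = 38.5
  4368 picocoulombs = 4368 × 10^-3 nanocoulombs = 4.368
  993500 picocoulombs = 993500 × 10^-3 nanocoulombs = 993.5
Sum: 9.933 + 38.5 + 4.368 + 993.5 = 1046.301

1046.301 nanocoulombs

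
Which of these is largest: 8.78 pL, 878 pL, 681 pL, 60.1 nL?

60.1 nL

8.78 pL = 0.00000000000878 L
878 pL = 0.000000000878 L
681 pL = 0.000000000681 L
60.1 nL = 0.0000000601 L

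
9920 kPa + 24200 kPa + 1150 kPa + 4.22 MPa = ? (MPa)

In MPa:
  9920 kPa = 9920 × 10^-3 MPa = 9.92
  24200 kPa = 24200 × 10^-3 MPa = 24.2
  1150 kPa = 1150 × 10^-3 MPa = 1.15
  4.22 MPa → 4.22
Sum: 9.92 + 24.2 + 1.15 + 4.22 = 39.49

39.49 MPa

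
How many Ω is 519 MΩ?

mega = 10⁶, (no prefix) = 10⁰; factor is 10⁶.
519 × 10⁶ = 519000000

519000000 Ω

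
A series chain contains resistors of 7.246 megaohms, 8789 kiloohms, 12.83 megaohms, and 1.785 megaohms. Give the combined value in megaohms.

30.65 megaohms

In megaohms:
  7.246 megaohms → 7.246
  8789 kiloohms = 8789 × 10⁻³ megaohms = 8.789
  12.83 megaohms → 12.83
  1.785 megaohms → 1.785
Sum: 7.246 + 8.789 + 12.83 + 1.785 = 30.65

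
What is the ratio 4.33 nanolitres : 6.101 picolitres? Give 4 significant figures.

709.7

(4.33 × 10^-9) / (6.101 × 10^-12) = 0.70972 × 10^3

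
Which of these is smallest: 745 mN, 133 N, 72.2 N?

745 mN

745 mN = 0.745 N
133 N = 133 N
72.2 N = 72.2 N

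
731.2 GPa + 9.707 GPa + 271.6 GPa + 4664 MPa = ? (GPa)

In GPa:
  731.2 GPa → 731.2
  9.707 GPa → 9.707
  271.6 GPa → 271.6
  4664 MPa = 4664 × 10^-3 GPa = 4.664
Sum: 731.2 + 9.707 + 271.6 + 4.664 = 1017.171

1017.171 GPa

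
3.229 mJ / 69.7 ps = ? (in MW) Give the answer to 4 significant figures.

(3.229 × 10⁻³) / (69.7 × 10⁻¹²) = 0.0463271 × 10⁹ W

46.33 MW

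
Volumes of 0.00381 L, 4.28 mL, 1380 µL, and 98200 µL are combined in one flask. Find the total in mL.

107.67 mL

In mL:
  0.00381 L = 0.00381 × 10^3 mL = 3.81
  4.28 mL → 4.28
  1380 µL = 1380 × 10^-3 mL = 1.38
  98200 µL = 98200 × 10^-3 mL = 98.2
Sum: 3.81 + 4.28 + 1.38 + 98.2 = 107.67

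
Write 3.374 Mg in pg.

3374000000000000000 pg

mega = 10^6, pico = 10^-12; factor is 10^18.
3.374 × 10^18 = 3374000000000000000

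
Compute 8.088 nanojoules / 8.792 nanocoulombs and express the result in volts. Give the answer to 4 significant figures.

(8.088 × 10⁻⁹) / (8.792 × 10⁻⁹) = 0.919927 V

0.9199 volts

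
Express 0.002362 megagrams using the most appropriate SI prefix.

= 2.362 × 10³ grams; 10³ is kilo.

2.362 kilograms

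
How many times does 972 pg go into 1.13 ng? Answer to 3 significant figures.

1.16

(1.13e-9) / (972e-12) = 0.001163e3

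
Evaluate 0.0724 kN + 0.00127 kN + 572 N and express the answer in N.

In N:
  0.0724 kN = 0.0724e3 N = 72.4
  0.00127 kN = 0.00127e3 N = 1.27
  572 N → 572
Sum: 72.4 + 1.27 + 572 = 645.67

645.67 N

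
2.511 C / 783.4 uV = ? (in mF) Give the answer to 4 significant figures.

3205000 mF

(2.511) / (783.4 × 10^-6) = 0.00320526 × 10^6 F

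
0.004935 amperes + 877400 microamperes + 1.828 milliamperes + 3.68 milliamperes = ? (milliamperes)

887.843 milliamperes

In milliamperes:
  0.004935 amperes = 0.004935 × 10³ milliamperes = 4.935
  877400 microamperes = 877400 × 10⁻³ milliamperes = 877.4
  1.828 milliamperes → 1.828
  3.68 milliamperes → 3.68
Sum: 4.935 + 877.4 + 1.828 + 3.68 = 887.843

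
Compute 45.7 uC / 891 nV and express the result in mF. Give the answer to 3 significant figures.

(45.7 × 10⁻⁶) / (891 × 10⁻⁹) = 0.051291 × 10³ F

51300 mF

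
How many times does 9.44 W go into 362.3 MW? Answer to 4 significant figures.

38380000

(362.3 × 10⁶) / (9.44) = 38.379 × 10⁶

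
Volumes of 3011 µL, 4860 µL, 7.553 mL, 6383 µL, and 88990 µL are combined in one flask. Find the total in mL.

110.797 mL

In mL:
  3011 µL = 3011 × 10⁻³ mL = 3.011
  4860 µL = 4860 × 10⁻³ mL = 4.86
  7.553 mL → 7.553
  6383 µL = 6383 × 10⁻³ mL = 6.383
  88990 µL = 88990 × 10⁻³ mL = 88.99
Sum: 3.011 + 4.86 + 7.553 + 6.383 + 88.99 = 110.797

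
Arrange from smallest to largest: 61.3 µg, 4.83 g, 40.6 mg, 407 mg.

61.3 µg < 40.6 mg < 407 mg < 4.83 g

61.3 µg = 0.0000613 g
4.83 g = 4.83 g
40.6 mg = 0.0406 g
407 mg = 0.407 g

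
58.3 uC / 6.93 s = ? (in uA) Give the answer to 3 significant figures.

8.41 uA

(58.3 × 10⁻⁶) / (6.93) = 8.4127 × 10⁻⁶ A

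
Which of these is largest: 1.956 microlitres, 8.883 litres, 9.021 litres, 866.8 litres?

866.8 litres

1.956 microlitres = 0.000001956 litres
8.883 litres = 8.883 litres
9.021 litres = 9.021 litres
866.8 litres = 866.8 litres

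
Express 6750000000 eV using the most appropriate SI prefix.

6.75 GeV

= 6.75 × 10^9 eV; 10^9 is giga.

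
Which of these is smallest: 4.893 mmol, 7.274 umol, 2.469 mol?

4.893 mmol = 0.004893 mol
7.274 umol = 0.000007274 mol
2.469 mol = 2.469 mol

7.274 umol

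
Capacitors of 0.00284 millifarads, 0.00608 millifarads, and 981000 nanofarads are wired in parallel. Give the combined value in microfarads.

In microfarads:
  0.00284 millifarads = 0.00284e3 microfarads = 2.84
  0.00608 millifarads = 0.00608e3 microfarads = 6.08
  981000 nanofarads = 981000e-3 microfarads = 981
Sum: 2.84 + 6.08 + 981 = 989.92

989.92 microfarads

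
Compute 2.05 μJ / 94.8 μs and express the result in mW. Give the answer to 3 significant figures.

(2.05e-6) / (94.8e-6) = 0.021624 W

21.6 mW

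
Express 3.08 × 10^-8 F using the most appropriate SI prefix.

30.8 nF

= 30.8 × 10^-9 F; 10^-9 is nano.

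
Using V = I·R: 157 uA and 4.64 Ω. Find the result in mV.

157 × 10⁻⁶ × 4.64 = 728.48 × 10⁻⁶ V

0.72848 mV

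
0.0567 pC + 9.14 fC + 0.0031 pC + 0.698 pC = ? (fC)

In fC:
  0.0567 pC = 0.0567e3 fC = 56.7
  9.14 fC → 9.14
  0.0031 pC = 0.0031e3 fC = 3.1
  0.698 pC = 0.698e3 fC = 698
Sum: 56.7 + 9.14 + 3.1 + 698 = 766.94

766.94 fC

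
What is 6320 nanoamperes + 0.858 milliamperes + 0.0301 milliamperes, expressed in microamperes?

894.42 microamperes

In microamperes:
  6320 nanoamperes = 6320e-3 microamperes = 6.32
  0.858 milliamperes = 0.858e3 microamperes = 858
  0.0301 milliamperes = 0.0301e3 microamperes = 30.1
Sum: 6.32 + 858 + 30.1 = 894.42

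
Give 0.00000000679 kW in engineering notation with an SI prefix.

= 6.79 × 10^-6 W; 10^-6 is micro.

6.79 µW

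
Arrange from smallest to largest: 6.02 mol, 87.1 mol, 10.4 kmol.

6.02 mol < 87.1 mol < 10.4 kmol

6.02 mol = 6.02 mol
87.1 mol = 87.1 mol
10.4 kmol = 10400 mol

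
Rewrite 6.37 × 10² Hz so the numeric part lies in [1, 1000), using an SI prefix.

637 Hz

= 637 Hz; mantissa already in [1, 1000).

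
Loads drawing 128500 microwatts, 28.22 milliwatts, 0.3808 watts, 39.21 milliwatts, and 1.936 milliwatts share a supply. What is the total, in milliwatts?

578.666 milliwatts

In milliwatts:
  128500 microwatts = 128500 × 10⁻³ milliwatts = 128.5
  28.22 milliwatts → 28.22
  0.3808 watts = 0.3808 × 10³ milliwatts = 380.8
  39.21 milliwatts → 39.21
  1.936 milliwatts → 1.936
Sum: 128.5 + 28.22 + 380.8 + 39.21 + 1.936 = 578.666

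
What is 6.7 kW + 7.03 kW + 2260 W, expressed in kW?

15.99 kW

In kW:
  6.7 kW → 6.7
  7.03 kW → 7.03
  2260 W = 2260 × 10⁻³ kW = 2.26
Sum: 6.7 + 7.03 + 2.26 = 15.99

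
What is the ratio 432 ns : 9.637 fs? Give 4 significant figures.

44830000

(432 × 10⁻⁹) / (9.637 × 10⁻¹⁵) = 44.827 × 10⁶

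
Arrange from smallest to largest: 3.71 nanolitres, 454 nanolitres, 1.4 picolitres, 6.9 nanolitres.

3.71 nanolitres = 0.00000000371 litres
454 nanolitres = 0.000000454 litres
1.4 picolitres = 0.0000000000014 litres
6.9 nanolitres = 0.0000000069 litres

1.4 picolitres < 3.71 nanolitres < 6.9 nanolitres < 454 nanolitres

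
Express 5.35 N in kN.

(no prefix) = 1e0, kilo = 1e3; factor is 1e-3.
5.35 × 1e-3 = 0.00535

0.00535 kN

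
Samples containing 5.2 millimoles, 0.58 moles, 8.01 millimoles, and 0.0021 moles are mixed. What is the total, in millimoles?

In millimoles:
  5.2 millimoles → 5.2
  0.58 moles = 0.58e3 millimoles = 580
  8.01 millimoles → 8.01
  0.0021 moles = 0.0021e3 millimoles = 2.1
Sum: 5.2 + 580 + 8.01 + 2.1 = 595.31

595.31 millimoles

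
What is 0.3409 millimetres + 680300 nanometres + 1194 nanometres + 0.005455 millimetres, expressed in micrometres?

In micrometres:
  0.3409 millimetres = 0.3409e3 micrometres = 340.9
  680300 nanometres = 680300e-3 micrometres = 680.3
  1194 nanometres = 1194e-3 micrometres = 1.194
  0.005455 millimetres = 0.005455e3 micrometres = 5.455
Sum: 340.9 + 680.3 + 1.194 + 5.455 = 1027.849

1027.849 micrometres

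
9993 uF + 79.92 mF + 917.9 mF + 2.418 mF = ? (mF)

1010.231 mF

In mF:
  9993 uF = 9993 × 10^-3 mF = 9.993
  79.92 mF → 79.92
  917.9 mF → 917.9
  2.418 mF → 2.418
Sum: 9.993 + 79.92 + 917.9 + 2.418 = 1010.231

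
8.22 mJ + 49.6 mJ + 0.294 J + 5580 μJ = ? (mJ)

357.4 mJ

In mJ:
  8.22 mJ → 8.22
  49.6 mJ → 49.6
  0.294 J = 0.294e3 mJ = 294
  5580 μJ = 5580e-3 mJ = 5.58
Sum: 8.22 + 49.6 + 294 + 5.58 = 357.4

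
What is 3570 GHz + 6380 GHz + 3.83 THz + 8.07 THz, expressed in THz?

In THz:
  3570 GHz = 3570 × 10⁻³ THz = 3.57
  6380 GHz = 6380 × 10⁻³ THz = 6.38
  3.83 THz → 3.83
  8.07 THz → 8.07
Sum: 3.57 + 6.38 + 3.83 + 8.07 = 21.85

21.85 THz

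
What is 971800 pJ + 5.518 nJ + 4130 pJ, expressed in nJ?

In nJ:
  971800 pJ = 971800e-3 nJ = 971.8
  5.518 nJ → 5.518
  4130 pJ = 4130e-3 nJ = 4.13
Sum: 971.8 + 5.518 + 4.13 = 981.448

981.448 nJ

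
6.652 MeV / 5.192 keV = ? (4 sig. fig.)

(6.652 × 10^6) / (5.192 × 10^3) = 1.2812 × 10^3

1281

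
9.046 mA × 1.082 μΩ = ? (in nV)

9.046e-3 × 1.082e-6 = 9.787772e-9 V

9.787772 nV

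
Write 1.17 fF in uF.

0.00000000117 uF

femto = 1e-15, micro = 1e-6; factor is 1e-9.
1.17 × 1e-9 = 0.00000000117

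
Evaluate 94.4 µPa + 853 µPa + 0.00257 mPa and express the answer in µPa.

In µPa:
  94.4 µPa → 94.4
  853 µPa → 853
  0.00257 mPa = 0.00257 × 10^3 µPa = 2.57
Sum: 94.4 + 853 + 2.57 = 949.97

949.97 µPa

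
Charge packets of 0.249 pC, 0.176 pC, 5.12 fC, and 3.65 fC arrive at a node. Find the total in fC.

433.77 fC

In fC:
  0.249 pC = 0.249 × 10^3 fC = 249
  0.176 pC = 0.176 × 10^3 fC = 176
  5.12 fC → 5.12
  3.65 fC → 3.65
Sum: 249 + 176 + 5.12 + 3.65 = 433.77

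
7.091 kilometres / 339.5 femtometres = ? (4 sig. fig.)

(7.091e3) / (339.5e-15) = 0.020887e18

20890000000000000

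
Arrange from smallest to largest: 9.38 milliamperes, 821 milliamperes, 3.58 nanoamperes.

3.58 nanoamperes < 9.38 milliamperes < 821 milliamperes

9.38 milliamperes = 0.00938 amperes
821 milliamperes = 0.821 amperes
3.58 nanoamperes = 0.00000000358 amperes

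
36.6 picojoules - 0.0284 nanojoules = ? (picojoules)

In picojoules:
  36.6 picojoules → 36.6
  0.0284 nanojoules = 0.0284 × 10³ picojoules = 28.4
Difference: 36.6 - 28.4 = 8.2

8.2 picojoules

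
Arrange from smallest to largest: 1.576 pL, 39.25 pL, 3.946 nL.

1.576 pL = 0.000000000001576 L
39.25 pL = 0.00000000003925 L
3.946 nL = 0.000000003946 L

1.576 pL < 39.25 pL < 3.946 nL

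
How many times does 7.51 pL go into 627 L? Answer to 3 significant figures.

(627) / (7.51 × 10^-12) = 83.49 × 10^12

83500000000000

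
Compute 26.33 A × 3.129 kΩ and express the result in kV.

26.33 × 3.129e3 = 82.38657e3 V

82.38657 kV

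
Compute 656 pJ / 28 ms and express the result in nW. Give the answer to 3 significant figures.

23.4 nW

(656 × 10^-12) / (28 × 10^-3) = 23.429 × 10^-9 W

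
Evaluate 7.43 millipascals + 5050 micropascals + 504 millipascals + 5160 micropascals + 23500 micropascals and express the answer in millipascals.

In millipascals:
  7.43 millipascals → 7.43
  5050 micropascals = 5050 × 10⁻³ millipascals = 5.05
  504 millipascals → 504
  5160 micropascals = 5160 × 10⁻³ millipascals = 5.16
  23500 micropascals = 23500 × 10⁻³ millipascals = 23.5
Sum: 7.43 + 5.05 + 504 + 5.16 + 23.5 = 545.14

545.14 millipascals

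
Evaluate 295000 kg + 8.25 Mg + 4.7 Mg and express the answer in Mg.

307.95 Mg

In Mg:
  295000 kg = 295000 × 10⁻³ Mg = 295
  8.25 Mg → 8.25
  4.7 Mg → 4.7
Sum: 295 + 8.25 + 4.7 = 307.95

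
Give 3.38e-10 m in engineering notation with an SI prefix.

= 338e-12 m; 1e-12 is pico.

338 pm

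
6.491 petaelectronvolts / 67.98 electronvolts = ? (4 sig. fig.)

(6.491 × 10^15) / (67.98) = 0.095484 × 10^15

95480000000000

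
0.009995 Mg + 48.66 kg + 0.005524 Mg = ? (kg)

In kg:
  0.009995 Mg = 0.009995 × 10³ kg = 9.995
  48.66 kg → 48.66
  0.005524 Mg = 0.005524 × 10³ kg = 5.524
Sum: 9.995 + 48.66 + 5.524 = 64.179

64.179 kg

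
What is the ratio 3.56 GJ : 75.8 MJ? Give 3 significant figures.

47.0

(3.56e9) / (75.8e6) = 0.04697e3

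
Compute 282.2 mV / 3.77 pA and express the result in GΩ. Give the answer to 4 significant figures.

(282.2 × 10^-3) / (3.77 × 10^-12) = 74.8541 × 10^9 Ω

74.85 GΩ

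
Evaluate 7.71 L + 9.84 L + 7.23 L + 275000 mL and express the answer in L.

In L:
  7.71 L → 7.71
  9.84 L → 9.84
  7.23 L → 7.23
  275000 mL = 275000 × 10^-3 L = 275
Sum: 7.71 + 9.84 + 7.23 + 275 = 299.78

299.78 L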